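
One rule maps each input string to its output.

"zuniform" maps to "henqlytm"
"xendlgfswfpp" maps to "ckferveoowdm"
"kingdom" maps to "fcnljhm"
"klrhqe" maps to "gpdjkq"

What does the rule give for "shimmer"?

Looking at the pairs, the operation is to shift every letter 1 place backward in the alphabet (wrapping around), then move the first 3 characters to the end (rotate left by 3).
For "shimmer", step one produces "rghlldq"; step two turns that into "lldqrgh".

lldqrgh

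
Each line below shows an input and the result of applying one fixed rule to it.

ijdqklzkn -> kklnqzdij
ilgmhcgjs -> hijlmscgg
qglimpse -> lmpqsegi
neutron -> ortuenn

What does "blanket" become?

The pattern: sort the characters into alphabetical order, then move the first 3 characters to the end (rotate left by 3).
On "blanket" that produces "klntabe".

klntabe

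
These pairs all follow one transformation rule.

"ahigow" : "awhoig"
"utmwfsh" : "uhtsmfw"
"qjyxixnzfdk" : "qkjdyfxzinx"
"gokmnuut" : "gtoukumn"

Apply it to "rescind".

rdensic

In each case the input is transformed by: take characters alternately from the front and the back (1st, last, 2nd, 2nd-last, ...).
Doing the same to "rescind": "rdensic".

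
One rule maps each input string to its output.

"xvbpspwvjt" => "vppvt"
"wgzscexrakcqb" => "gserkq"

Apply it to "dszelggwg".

segw

What's happening: keep every other character starting from the second (positions 2nd, 4th, 6th, ...).
On "dszelggwg" that produces "segw".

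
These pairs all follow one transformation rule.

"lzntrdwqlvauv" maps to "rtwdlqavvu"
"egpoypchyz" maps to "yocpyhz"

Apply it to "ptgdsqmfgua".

sdmqgfau

The transformation: delete the first 3 characters, then swap each adjacent pair of characters (1↔2, 3↔4, ...).
Applying both steps to "ptgdsqmfgua": "dsqmfgua", then "sdmqgfau".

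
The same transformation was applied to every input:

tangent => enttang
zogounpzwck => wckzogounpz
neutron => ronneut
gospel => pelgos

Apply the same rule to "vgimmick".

Looking at the pairs, the operation is to move the last 3 characters to the front (rotate right by 3).
On "vgimmick" that produces "ickvgimm".

ickvgimm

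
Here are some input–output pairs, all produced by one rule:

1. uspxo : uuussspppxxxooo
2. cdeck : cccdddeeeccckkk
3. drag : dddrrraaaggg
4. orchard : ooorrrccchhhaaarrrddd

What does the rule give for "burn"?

The rule is to repeat every character 3 times.
"burn" → "bbbuuurrrnnn".

bbbuuurrrnnn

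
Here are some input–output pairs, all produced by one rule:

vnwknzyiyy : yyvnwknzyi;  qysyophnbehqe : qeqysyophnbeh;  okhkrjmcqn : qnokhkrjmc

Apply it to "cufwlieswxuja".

jacufwlieswxu

Each output is the input with this applied: move the last 2 characters to the front (rotate right by 2).
Doing the same to "cufwlieswxuja": "jacufwlieswxu".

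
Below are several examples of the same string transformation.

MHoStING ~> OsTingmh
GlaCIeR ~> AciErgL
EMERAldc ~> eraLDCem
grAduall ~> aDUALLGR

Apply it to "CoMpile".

The pattern: move the first 2 characters to the end (rotate left by 2), then flip the case of every letter.
On "CoMpile": the first step gives "MpileCo", and the second then gives "mPILEcO".
(Check on "grAduall": → "Aduallgr" → "aDUALLGR" ✓)

mPILEcO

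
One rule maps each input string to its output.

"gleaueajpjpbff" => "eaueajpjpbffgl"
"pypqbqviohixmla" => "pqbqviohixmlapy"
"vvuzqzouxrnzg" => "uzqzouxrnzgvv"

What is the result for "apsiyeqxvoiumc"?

In each case the input is transformed by: move the first 2 characters to the end (rotate left by 2).
For "apsiyeqxvoiumc" the result is "siyeqxvoiumcap".

siyeqxvoiumcap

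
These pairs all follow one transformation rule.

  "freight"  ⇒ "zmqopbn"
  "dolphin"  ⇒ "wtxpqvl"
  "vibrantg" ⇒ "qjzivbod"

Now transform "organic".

zoivqkw

The rule is to shift every letter 8 places forward in the alphabet (wrapping around), then move the first character to the end.
On "organic": the first step gives "wzoivqk", and the second then gives "zoivqkw".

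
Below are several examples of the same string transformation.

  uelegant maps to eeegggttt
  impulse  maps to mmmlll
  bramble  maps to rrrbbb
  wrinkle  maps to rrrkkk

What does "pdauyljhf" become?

dddyyyhhh

The pattern: keep one character in every 3, starting at position 2 (positions 2nd, 5th, 8th, ...), then repeat every character 3 times.
Starting from "pdauyljhf": after the first operation, "dyh"; after the second, "dddyyyhhh".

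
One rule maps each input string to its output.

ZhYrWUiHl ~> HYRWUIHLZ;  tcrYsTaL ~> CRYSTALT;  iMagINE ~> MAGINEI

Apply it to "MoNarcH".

The rule is to move the first character to the end, then convert every letter to uppercase.
On "MoNarcH": the first step gives "oNarcHM", and the second then gives "ONARCHM".

ONARCHM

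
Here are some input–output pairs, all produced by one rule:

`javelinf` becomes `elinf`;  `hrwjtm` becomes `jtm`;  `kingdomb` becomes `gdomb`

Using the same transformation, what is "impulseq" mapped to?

ulseq

What's happening: delete the first 3 characters.
For "impulseq" the result is "ulseq".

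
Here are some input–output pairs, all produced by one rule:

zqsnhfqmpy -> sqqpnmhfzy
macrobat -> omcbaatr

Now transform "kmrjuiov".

romkjivu

The rule is to sort the characters into reverse alphabetical order, then move the first 2 characters to the end (rotate left by 2).
Applying both steps to "kmrjuiov": "vuromkji", then "romkjivu".
(Check on "zqsnhfqmpy": → "zysqqpnmhf" → "sqqpnmhfzy" ✓)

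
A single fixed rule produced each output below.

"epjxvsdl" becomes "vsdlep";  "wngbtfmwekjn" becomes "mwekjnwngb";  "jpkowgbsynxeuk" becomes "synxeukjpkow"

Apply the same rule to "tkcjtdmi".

tdmitk

Each output is the input with this applied: swap the front and back halves of the string, then delete the last 2 characters.
Starting from "tkcjtdmi": after the first operation, "tdmitkcj"; after the second, "tdmitk".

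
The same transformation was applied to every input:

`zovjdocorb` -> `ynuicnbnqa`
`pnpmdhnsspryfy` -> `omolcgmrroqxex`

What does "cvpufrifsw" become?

buoteqherv

The pattern: shift every letter 1 place backward in the alphabet (wrapping around).
Applying that to "cvpufrifsw" gives "buoteqherv".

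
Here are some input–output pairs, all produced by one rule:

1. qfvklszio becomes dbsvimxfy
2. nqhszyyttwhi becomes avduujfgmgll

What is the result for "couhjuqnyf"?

psblhaudwh

Looking at the pairs, the operation is to shift every letter 13 places forward in the alphabet (wrapping around) — i.e. ROT13, then take characters alternately from the front and the back (1st, last, 2nd, 2nd-last, ...).
"couhjuqnyf" → "pbhuwhdals" → "psblhaudwh".
(Check on "qfvklszio": → "dsixyfmvb" → "dbsvimxfy" ✓)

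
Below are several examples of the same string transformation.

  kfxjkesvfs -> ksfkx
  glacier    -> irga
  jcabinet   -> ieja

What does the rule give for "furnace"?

The pattern: keep every other character starting from the first (positions 1st, 3rd, 5th, ...), then move the first 2 characters to the end (rotate left by 2).
On "furnace": the first step gives "frae", and the second then gives "aefr".

aefr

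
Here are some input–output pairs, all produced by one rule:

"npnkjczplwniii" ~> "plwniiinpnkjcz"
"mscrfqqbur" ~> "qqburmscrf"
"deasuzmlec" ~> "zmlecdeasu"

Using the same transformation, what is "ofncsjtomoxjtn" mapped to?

In each case the input is transformed by: swap the front and back halves of the string.
Doing the same to "ofncsjtomoxjtn": "omoxjtnofncsjt".

omoxjtnofncsjt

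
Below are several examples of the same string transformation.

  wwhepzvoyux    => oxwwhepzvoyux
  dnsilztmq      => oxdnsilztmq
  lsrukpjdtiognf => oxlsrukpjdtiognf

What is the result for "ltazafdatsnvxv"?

oxltazafdatsnvxv

Each output is the input with this applied: prepend "ox".
For "ltazafdatsnvxv" the result is "oxltazafdatsnvxv".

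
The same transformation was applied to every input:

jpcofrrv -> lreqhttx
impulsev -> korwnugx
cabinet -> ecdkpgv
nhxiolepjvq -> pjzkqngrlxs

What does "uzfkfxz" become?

What's happening: shift every letter 2 places forward in the alphabet (wrapping around).
"uzfkfxz" → "wbhmhzb".

wbhmhzb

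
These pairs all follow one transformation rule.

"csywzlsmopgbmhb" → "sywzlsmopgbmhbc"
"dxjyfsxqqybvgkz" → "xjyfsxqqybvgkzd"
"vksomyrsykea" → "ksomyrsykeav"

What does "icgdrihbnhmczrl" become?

The pattern: move the first character to the end.
Applying that to "icgdrihbnhmczrl" gives "cgdrihbnhmczrli".

cgdrihbnhmczrli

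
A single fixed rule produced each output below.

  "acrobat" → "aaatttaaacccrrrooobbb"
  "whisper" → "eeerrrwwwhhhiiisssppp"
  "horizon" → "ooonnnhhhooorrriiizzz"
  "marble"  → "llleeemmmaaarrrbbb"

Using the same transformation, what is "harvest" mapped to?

sssttthhhaaarrrvvveee

In each case the input is transformed by: move the last 2 characters to the front (rotate right by 2), then repeat every character 3 times.
For "harvest", step one produces "stharve"; step two turns that into "sssttthhhaaarrrvvveee".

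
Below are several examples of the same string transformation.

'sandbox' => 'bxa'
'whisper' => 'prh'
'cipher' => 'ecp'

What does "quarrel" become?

rlu

The transformation: move the first 3 characters to the end (rotate left by 3), then keep every other character starting from the second (positions 2nd, 4th, 6th, ...).
Starting from "quarrel": after the first operation, "rrelqua"; after the second, "rlu".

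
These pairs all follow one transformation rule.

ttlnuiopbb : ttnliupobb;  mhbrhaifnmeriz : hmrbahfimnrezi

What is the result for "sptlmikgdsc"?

The transformation: swap each adjacent pair of characters (1↔2, 3↔4, ...).
For "sptlmikgdsc" the result is "psltimgksdc".

psltimgksdc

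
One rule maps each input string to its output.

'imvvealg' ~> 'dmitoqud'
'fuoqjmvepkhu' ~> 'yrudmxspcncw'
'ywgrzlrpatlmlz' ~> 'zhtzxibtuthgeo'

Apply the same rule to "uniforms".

nwzuacvq

What's happening: shift every letter 8 places forward in the alphabet (wrapping around), then move the first 3 characters to the end (rotate left by 3).
"uniforms" → "cvqnwzua" → "nwzuacvq".
(Check on "imvvealg": → "quddmito" → "dmitoqud" ✓)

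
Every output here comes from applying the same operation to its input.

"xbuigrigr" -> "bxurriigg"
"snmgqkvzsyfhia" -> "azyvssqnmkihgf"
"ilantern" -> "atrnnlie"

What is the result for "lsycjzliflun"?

In each case the input is transformed by: sort the characters into reverse alphabetical order, then move the last character to the front.
Working it through for "lsycjzliflun": intermediate "zyusnllljifc", final "czyusnllljif".

czyusnllljif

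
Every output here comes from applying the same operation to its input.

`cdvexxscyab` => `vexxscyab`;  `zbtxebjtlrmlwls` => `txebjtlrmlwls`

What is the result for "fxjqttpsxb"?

Rule — delete the first 2 characters.
For "fxjqttpsxb" the result is "jqttpsxb".

jqttpsxb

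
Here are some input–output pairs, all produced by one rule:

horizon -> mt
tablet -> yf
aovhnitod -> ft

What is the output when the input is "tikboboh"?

The pattern: shift every letter 5 places forward in the alphabet (wrapping around), then keep only the first 2 characters.
Working it through for "tikboboh": intermediate "ynpgtgtm", final "yn".

yn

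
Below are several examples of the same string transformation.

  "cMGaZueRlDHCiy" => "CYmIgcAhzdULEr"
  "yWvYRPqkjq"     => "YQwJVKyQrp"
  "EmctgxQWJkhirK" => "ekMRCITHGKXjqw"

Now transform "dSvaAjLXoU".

Looking at the pairs, the operation is to flip the case of every letter, then take characters alternately from the front and the back (1st, last, 2nd, 2nd-last, ...).
Starting from "dSvaAjLXoU": after the first operation, "DsVAaJlxOu"; after the second, "DusOVxAlaJ".

DusOVxAlaJ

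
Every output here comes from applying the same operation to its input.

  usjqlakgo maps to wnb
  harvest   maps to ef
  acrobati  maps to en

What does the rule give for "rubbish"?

What's happening: shift every letter 13 places forward in the alphabet (wrapping around) — i.e. ROT13, then keep one character in every 3, starting at position 3 (positions 3rd, 6th, 9th, ...).
On "rubbish" that produces "of".

of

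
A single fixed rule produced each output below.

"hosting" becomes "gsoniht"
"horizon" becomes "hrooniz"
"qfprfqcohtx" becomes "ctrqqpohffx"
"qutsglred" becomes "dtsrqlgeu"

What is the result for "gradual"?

Rule — sort the characters into reverse alphabetical order, then swap the first and last characters.
Working it through for "gradual": intermediate "urlgdaa", final "arlgdau".

arlgdau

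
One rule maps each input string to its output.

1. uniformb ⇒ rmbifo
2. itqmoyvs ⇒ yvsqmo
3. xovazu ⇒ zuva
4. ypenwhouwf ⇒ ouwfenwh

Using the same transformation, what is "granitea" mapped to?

teaani

What's happening: delete the first 2 characters, then swap the front and back halves of the string.
Starting from "granitea": after the first operation, "anitea"; after the second, "teaani".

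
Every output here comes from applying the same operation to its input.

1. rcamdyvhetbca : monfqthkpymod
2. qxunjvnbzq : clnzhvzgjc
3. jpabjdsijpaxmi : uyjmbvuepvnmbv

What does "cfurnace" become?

qomzdgro

The pattern: reverse the string, then shift every letter 12 places forward in the alphabet (wrapping around).
Working it through for "cfurnace": intermediate "ecanrufc", final "qomzdgro".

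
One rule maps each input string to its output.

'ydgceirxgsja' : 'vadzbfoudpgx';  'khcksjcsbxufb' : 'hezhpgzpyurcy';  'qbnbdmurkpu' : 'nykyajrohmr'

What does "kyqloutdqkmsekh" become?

Rule — shift every letter 3 places backward in the alphabet (wrapping around).
Doing the same to "kyqloutdqkmsekh": "hvnilrqanhjpbhe".

hvnilrqanhjpbhe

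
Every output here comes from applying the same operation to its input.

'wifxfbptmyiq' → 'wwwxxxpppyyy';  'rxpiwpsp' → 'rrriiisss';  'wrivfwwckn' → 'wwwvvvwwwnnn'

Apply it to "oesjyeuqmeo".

The rule is to keep one character in every 3, starting at position 1 (positions 1st, 4th, 7th, ...), then repeat every character 3 times.
On "oesjyeuqmeo": the first step gives "ojue", and the second then gives "ooojjjuuueee".

ooojjjuuueee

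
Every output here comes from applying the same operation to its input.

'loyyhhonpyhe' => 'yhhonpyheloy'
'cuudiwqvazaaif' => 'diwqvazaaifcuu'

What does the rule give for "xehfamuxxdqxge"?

famuxxdqxgexeh

The rule is to move the first 3 characters to the end (rotate left by 3).
Doing the same to "xehfamuxxdqxge": "famuxxdqxgexeh".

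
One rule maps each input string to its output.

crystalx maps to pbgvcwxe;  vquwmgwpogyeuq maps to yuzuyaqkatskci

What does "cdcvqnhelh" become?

plghgzurli

In each case the input is transformed by: move the last 2 characters to the front (rotate right by 2), then shift every letter 4 places forward in the alphabet (wrapping around).
"cdcvqnhelh" → "lhcdcvqnhe" → "plghgzurli".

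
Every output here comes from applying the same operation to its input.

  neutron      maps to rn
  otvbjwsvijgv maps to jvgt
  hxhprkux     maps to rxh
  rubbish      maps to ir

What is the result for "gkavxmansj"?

xng

Looking at the pairs, the operation is to move the first 3 characters to the end (rotate left by 3), then keep one character in every 3, starting at position 2 (positions 2nd, 5th, 8th, ...).
On "gkavxmansj": the first step gives "vxmansjgka", and the second then gives "xng".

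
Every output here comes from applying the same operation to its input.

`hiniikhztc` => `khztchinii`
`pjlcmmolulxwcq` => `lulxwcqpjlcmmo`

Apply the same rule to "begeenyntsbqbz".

The transformation: swap the front and back halves of the string.
For "begeenyntsbqbz" the result is "ntsbqbzbegeeny".

ntsbqbzbegeeny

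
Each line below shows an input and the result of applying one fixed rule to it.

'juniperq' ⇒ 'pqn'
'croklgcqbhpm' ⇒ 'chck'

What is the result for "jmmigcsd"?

Looking at the pairs, the operation is to swap the front and back halves of the string, then keep one character in every 3, starting at position 1 (positions 1st, 4th, 7th, ...).
For "jmmigcsd" the result is "gdm".

gdm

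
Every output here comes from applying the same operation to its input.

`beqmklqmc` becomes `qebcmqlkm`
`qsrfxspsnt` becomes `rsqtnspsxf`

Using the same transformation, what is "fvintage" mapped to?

ivfegatn

What's happening: move the first 3 characters to the end (rotate left by 3), then reverse the string.
For "fvintage", step one produces "ntagefvi"; step two turns that into "ivfegatn".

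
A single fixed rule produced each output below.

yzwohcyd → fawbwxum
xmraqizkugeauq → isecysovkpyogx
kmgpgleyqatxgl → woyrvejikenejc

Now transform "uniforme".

mpkcslgd

Looking at the pairs, the operation is to swap the front and back halves of the string, then shift every letter 2 places backward in the alphabet (wrapping around).
So "uniforme" becomes "mpkcslgd".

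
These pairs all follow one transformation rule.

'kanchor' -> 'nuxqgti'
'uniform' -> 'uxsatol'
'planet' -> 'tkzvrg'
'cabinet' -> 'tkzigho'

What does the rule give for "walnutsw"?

The rule is to shift every letter 6 places forward in the alphabet (wrapping around), then move the last 3 characters to the front (rotate right by 3).
Working it through for "walnutsw": intermediate "cgrtazyc", final "zyccgrta".

zyccgrta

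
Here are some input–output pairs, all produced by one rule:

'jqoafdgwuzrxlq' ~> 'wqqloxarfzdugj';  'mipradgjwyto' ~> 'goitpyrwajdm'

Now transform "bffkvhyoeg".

hgfefokyvb

The rule is to take characters alternately from the front and the back (1st, last, 2nd, 2nd-last, ...), then swap the first and last characters.
For "bffkvhyoeg" the result is "hgfefokyvb".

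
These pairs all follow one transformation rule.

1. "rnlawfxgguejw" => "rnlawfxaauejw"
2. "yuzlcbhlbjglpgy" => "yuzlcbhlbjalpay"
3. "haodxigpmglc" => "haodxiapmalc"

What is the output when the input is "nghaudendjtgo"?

nahaudendjtao

Rule — replace every "g" with "a".
For "nghaudendjtgo" the result is "nahaudendjtao".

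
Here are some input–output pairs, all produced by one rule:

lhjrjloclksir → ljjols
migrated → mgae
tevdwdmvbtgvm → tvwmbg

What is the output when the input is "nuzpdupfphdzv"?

nzdppd

In each case the input is transformed by: delete the last character, then keep every other character starting from the first (positions 1st, 3rd, 5th, ...).
"nuzpdupfphdzv" → "nzdppd".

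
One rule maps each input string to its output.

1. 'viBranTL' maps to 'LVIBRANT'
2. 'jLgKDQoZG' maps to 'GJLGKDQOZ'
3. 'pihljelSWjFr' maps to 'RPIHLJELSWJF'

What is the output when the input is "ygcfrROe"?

EYGCFRRO

Looking at the pairs, the operation is to move the last character to the front, then convert every letter to uppercase.
On "ygcfrROe" that produces "EYGCFRRO".
(Check on "pihljelSWjFr": → "rpihljelSWjF" → "RPIHLJELSWJF" ✓)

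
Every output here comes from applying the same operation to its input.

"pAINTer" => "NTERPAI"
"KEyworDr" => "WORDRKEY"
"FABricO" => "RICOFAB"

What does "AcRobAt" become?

OBATACR

The rule is to move the first 3 characters to the end (rotate left by 3), then convert every letter to uppercase.
"AcRobAt" → "obAtAcR" → "OBATACR".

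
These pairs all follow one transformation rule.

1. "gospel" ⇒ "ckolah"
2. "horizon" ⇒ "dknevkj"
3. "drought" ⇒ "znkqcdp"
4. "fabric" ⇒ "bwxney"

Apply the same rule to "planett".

lhwjapp

Each output is the input with this applied: shift every letter 4 places backward in the alphabet (wrapping around).
"planett" → "lhwjapp".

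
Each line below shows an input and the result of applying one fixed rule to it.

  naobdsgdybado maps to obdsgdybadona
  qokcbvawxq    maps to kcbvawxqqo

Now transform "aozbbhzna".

zbbhznaao

The rule is to move the first 2 characters to the end (rotate left by 2).
"aozbbhzna" → "zbbhznaao".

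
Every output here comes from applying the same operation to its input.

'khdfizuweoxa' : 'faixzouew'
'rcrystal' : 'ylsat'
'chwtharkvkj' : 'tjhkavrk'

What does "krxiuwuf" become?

What's happening: delete the first 3 characters, then take characters alternately from the front and the back (1st, last, 2nd, 2nd-last, ...).
For "krxiuwuf" the result is "ifuuw".
(Check on "rcrystal": → "ystal" → "ylsat" ✓)

ifuuw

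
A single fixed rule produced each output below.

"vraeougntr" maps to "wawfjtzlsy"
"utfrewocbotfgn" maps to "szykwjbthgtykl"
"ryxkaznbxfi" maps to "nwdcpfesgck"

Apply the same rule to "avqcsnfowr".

The transformation: shift every letter 5 places forward in the alphabet (wrapping around), then move the last character to the front.
Working it through for "avqcsnfowr": intermediate "favhxsktbw", final "wfavhxsktb".

wfavhxsktb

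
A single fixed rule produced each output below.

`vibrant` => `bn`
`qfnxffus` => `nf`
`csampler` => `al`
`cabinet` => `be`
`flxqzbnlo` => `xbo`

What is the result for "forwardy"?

Each output is the input with this applied: keep one character in every 3, starting at position 3 (positions 3rd, 6th, 9th, ...).
Doing the same to "forwardy": "rr".

rr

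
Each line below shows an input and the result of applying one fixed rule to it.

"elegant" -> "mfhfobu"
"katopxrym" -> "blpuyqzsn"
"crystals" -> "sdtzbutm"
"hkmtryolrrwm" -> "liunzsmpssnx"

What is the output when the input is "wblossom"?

cxpmttnp

In each case the input is transformed by: swap each adjacent pair of characters (1↔2, 3↔4, ...), then shift every letter 1 place forward in the alphabet (wrapping around).
"wblossom" → "cxpmttnp".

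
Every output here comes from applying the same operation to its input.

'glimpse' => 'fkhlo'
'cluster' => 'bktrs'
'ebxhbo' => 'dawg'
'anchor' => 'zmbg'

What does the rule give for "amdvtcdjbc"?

Rule — shift every letter 1 place backward in the alphabet (wrapping around), then delete the last 2 characters.
On "amdvtcdjbc": the first step gives "zlcusbciab", and the second then gives "zlcusbci".

zlcusbci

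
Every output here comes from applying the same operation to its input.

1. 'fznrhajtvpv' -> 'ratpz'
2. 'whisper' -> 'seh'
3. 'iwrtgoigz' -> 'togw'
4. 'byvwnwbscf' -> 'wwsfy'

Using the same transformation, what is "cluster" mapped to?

The pattern: keep every other character starting from the second (positions 2nd, 4th, 6th, ...), then move the first character to the end.
Applying that to "cluster" gives "sel".

sel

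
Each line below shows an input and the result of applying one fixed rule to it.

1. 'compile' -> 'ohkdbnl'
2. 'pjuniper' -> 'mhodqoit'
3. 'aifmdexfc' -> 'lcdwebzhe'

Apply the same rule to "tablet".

kdssza

The transformation: shift every letter 1 place backward in the alphabet (wrapping around), then move the first 3 characters to the end (rotate left by 3).
For "tablet", step one produces "szakds"; step two turns that into "kdssza".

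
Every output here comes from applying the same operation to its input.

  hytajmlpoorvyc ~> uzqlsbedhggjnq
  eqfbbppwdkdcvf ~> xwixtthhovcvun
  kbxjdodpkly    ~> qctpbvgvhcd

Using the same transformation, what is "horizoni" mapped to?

azgjargf

In each case the input is transformed by: shift every letter 8 places backward in the alphabet (wrapping around), then move the last character to the front.
On "horizoni" that produces "azgjargf".
(Check on "kbxjdodpkly": → "ctpbvgvhcdq" → "qctpbvgvhcd" ✓)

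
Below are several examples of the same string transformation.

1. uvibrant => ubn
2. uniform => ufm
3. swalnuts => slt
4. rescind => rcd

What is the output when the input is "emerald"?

What's happening: keep one character in every 3, starting at position 1 (positions 1st, 4th, 7th, ...).
So "emerald" becomes "erd".

erd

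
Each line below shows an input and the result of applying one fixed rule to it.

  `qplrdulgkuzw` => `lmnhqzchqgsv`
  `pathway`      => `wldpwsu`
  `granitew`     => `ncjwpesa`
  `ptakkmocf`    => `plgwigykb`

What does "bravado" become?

Rule — shift every letter 4 places backward in the alphabet (wrapping around), then swap each adjacent pair of characters (1↔2, 3↔4, ...).
For "bravado", step one produces "xnwrwzk"; step two turns that into "nxrwzwk".

nxrwzwk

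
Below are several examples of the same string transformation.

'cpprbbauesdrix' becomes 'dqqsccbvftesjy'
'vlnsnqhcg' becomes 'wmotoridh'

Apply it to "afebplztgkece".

bgfcqmauhlfdf

Rule — shift every letter 1 place forward in the alphabet (wrapping around).
Doing the same to "afebplztgkece": "bgfcqmauhlfdf".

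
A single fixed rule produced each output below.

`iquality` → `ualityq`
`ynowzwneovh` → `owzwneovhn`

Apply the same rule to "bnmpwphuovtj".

Each output is the input with this applied: delete the first character, then move the first character to the end.
For "bnmpwphuovtj", step one produces "nmpwphuovtj"; step two turns that into "mpwphuovtjn".

mpwphuovtjn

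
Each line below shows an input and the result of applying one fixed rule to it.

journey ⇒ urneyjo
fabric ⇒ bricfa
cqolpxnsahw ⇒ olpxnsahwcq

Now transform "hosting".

The transformation: move the first 2 characters to the end (rotate left by 2).
For "hosting" the result is "stingho".

stingho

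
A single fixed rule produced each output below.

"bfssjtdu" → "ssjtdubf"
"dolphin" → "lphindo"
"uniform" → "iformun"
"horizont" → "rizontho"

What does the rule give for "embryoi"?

What's happening: move the first 2 characters to the end (rotate left by 2).
"embryoi" → "bryoiem".

bryoiem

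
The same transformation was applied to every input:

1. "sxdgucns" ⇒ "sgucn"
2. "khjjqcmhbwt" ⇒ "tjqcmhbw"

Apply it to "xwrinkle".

einkl

Looking at the pairs, the operation is to delete the first 3 characters, then move the last character to the front.
For "xwrinkle", step one produces "inkle"; step two turns that into "einkl".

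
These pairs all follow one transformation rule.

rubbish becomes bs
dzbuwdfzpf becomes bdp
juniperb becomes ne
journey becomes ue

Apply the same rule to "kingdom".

Looking at the pairs, the operation is to keep one character in every 3, starting at position 3 (positions 3rd, 6th, 9th, ...).
Applying that to "kingdom" gives "no".

no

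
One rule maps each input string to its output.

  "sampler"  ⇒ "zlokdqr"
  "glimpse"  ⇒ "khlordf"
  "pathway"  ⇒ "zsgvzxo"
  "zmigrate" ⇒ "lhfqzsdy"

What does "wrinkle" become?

The pattern: move the first character to the end, then shift every letter 1 place backward in the alphabet (wrapping around).
Working it through for "wrinkle": intermediate "rinklew", final "qhmjkdv".

qhmjkdv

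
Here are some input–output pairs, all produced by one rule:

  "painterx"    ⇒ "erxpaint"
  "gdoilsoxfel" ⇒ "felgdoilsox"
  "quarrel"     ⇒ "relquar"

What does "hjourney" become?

Each output is the input with this applied: move the last 3 characters to the front (rotate right by 3).
Doing the same to "hjourney": "neyhjour".

neyhjour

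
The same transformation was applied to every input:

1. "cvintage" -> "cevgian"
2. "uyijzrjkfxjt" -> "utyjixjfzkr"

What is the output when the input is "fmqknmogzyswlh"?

The rule is to take characters alternately from the front and the back (1st, last, 2nd, 2nd-last, ...), then delete the last character.
On "fmqknmogzyswlh": the first step gives "fhmlqwksnymzog", and the second then gives "fhmlqwksnymzo".

fhmlqwksnymzo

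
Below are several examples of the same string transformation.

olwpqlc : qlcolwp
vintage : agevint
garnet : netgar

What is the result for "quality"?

ityqual

Rule — move the last 3 characters to the front (rotate right by 3).
Doing the same to "quality": "ityqual".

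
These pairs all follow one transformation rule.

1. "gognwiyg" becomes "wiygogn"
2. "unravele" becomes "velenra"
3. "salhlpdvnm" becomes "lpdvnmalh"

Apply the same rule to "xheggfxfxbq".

In each case the input is transformed by: delete the first character, then move the first 3 characters to the end (rotate left by 3).
Doing the same to "xheggfxfxbq": "gfxfxbqheg".
(Check on "salhlpdvnm": → "alhlpdvnm" → "lpdvnmalh" ✓)

gfxfxbqheg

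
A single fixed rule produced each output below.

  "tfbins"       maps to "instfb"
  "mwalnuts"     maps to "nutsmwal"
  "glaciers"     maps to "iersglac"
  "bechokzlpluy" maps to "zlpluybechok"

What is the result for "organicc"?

The pattern: swap the front and back halves of the string.
On "organicc" that produces "niccorga".

niccorga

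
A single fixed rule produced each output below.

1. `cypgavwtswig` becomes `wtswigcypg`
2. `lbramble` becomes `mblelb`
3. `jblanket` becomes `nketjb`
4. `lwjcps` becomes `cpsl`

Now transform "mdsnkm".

nkmm

Looking at the pairs, the operation is to swap the front and back halves of the string, then delete the last 2 characters.
Applying both steps to "mdsnkm": "nkmmds", then "nkmm".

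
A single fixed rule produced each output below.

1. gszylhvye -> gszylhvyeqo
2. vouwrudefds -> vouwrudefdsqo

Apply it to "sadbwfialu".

Looking at the pairs, the operation is to append "qo".
Doing the same to "sadbwfialu": "sadbwfialuqo".

sadbwfialuqo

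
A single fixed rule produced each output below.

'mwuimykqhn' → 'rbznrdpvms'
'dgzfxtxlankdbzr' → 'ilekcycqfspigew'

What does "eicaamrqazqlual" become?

jnhffrwvfevqzfq

The transformation: shift every letter 5 places forward in the alphabet (wrapping around).
So "eicaamrqazqlual" becomes "jnhffrwvfevqzfq".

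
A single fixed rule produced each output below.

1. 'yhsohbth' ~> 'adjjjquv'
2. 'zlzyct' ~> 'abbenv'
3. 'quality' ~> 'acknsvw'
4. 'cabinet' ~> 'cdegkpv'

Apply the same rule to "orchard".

cefjqtt

Each output is the input with this applied: shift every letter 2 places forward in the alphabet (wrapping around), then sort the characters into alphabetical order.
"orchard" → "qtejctf" → "cefjqtt".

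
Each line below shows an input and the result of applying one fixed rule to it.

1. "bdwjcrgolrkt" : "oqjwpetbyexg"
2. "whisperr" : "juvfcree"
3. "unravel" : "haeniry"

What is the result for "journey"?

The rule is to shift every letter 13 places forward in the alphabet (wrapping around) — i.e. ROT13.
On "journey" that produces "wbhearl".

wbhearl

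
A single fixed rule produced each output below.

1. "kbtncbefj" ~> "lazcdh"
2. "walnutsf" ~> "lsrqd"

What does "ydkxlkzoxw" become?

vjixmvu

The pattern: delete the first 3 characters, then shift every letter 2 places backward in the alphabet (wrapping around).
Applying both steps to "ydkxlkzoxw": "xlkzoxw", then "vjixmvu".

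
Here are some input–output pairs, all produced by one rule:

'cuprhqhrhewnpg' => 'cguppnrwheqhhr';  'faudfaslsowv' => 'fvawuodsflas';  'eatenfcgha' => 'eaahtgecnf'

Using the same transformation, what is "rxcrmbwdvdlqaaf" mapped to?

The transformation: take characters alternately from the front and the back (1st, last, 2nd, 2nd-last, ...).
Applying that to "rxcrmbwdvdlqaaf" gives "rfxacarqmlbdwvd".

rfxacarqmlbdwvd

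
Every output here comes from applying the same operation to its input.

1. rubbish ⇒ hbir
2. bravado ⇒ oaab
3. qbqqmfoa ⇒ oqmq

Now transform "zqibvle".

eivz

In each case the input is transformed by: keep every other character starting from the first (positions 1st, 3rd, 5th, ...), then swap the first and last characters.
Working it through for "zqibvle": intermediate "zive", final "eivz".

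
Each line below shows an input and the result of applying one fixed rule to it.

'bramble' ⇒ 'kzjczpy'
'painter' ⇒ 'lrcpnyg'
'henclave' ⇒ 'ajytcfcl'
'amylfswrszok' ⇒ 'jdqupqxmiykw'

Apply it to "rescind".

aglbpcq

Looking at the pairs, the operation is to shift every letter 2 places backward in the alphabet (wrapping around), then move the first 3 characters to the end (rotate left by 3).
Applying both steps to "rescind": "pcqaglb", then "aglbpcq".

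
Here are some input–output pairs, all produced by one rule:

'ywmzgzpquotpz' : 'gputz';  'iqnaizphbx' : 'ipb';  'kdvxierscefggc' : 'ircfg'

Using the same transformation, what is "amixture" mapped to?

Each output is the input with this applied: keep every other character starting from the first (positions 1st, 3rd, 5th, ...), then delete the first 2 characters.
Starting from "amixture": after the first operation, "aitr"; after the second, "tr".

tr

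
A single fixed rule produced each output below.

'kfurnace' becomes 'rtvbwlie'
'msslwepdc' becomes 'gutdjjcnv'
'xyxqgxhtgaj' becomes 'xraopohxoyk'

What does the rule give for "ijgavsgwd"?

xnuzaxrmj

Each output is the input with this applied: shift every letter 9 places backward in the alphabet (wrapping around), then move the last 3 characters to the front (rotate right by 3).
Applying both steps to "ijgavsgwd": "zaxrmjxnu", then "xnuzaxrmj".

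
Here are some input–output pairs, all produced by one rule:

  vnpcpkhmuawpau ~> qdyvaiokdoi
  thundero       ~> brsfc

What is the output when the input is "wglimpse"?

wadgs

The rule is to delete the first 3 characters, then shift every letter 12 places backward in the alphabet (wrapping around).
For "wglimpse", step one produces "impse"; step two turns that into "wadgs".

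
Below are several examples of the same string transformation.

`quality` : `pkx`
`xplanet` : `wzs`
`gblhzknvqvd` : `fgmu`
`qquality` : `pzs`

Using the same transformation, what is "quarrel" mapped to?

pqk

Rule — keep one character in every 3, starting at position 1 (positions 1st, 4th, 7th, ...), then shift every letter 1 place backward in the alphabet (wrapping around).
Starting from "quarrel": after the first operation, "qrl"; after the second, "pqk".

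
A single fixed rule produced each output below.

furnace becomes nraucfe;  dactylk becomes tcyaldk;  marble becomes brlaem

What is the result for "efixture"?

xitfuere

Each output is the input with this applied: move the first 3 characters to the end (rotate left by 3), then take characters alternately from the front and the back (1st, last, 2nd, 2nd-last, ...).
"efixture" → "xtureefi" → "xitfuere".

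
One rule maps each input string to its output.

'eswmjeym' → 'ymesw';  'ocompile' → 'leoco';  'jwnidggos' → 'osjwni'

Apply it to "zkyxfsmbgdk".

dkzkyxfs

What's happening: move the last 2 characters to the front (rotate right by 2), then delete the last 3 characters.
Working it through for "zkyxfsmbgdk": intermediate "dkzkyxfsmbg", final "dkzkyxfs".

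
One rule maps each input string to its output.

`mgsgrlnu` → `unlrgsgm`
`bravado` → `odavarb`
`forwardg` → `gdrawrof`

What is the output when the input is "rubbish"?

hsibbur

In each case the input is transformed by: reverse the string.
On "rubbish" that produces "hsibbur".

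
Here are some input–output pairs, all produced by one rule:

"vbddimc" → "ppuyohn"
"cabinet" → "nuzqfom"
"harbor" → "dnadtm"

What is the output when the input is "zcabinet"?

What's happening: shift every letter 12 places forward in the alphabet (wrapping around), then move the first 2 characters to the end (rotate left by 2).
"zcabinet" → "lomnuzqf" → "mnuzqflo".
(Check on "cabinet": → "omnuzqf" → "nuzqfom" ✓)

mnuzqflo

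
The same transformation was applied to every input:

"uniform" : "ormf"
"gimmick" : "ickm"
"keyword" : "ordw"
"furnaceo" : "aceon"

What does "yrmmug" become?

ugm

Rule — delete the first 3 characters, then move the first character to the end.
Working it through for "yrmmug": intermediate "mug", final "ugm".
(Check on "uniform": → "form" → "ormf" ✓)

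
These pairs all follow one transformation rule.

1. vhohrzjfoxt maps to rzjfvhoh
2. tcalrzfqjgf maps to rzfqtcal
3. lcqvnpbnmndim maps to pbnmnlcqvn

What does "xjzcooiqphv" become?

ooiqxjzc

The rule is to delete the last 3 characters, then swap the front and back halves of the string.
Starting from "xjzcooiqphv": after the first operation, "xjzcooiq"; after the second, "ooiqxjzc".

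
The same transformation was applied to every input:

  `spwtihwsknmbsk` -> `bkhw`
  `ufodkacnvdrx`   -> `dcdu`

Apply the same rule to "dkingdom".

di

What's happening: reverse the string, then keep one character in every 3, starting at position 3 (positions 3rd, 6th, 9th, ...).
Doing the same to "dkingdom": "di".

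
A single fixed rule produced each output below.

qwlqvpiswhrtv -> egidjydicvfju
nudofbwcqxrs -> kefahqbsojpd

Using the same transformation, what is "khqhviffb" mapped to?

The transformation: move the last 3 characters to the front (rotate right by 3), then shift every letter 13 places forward in the alphabet (wrapping around) — i.e. ROT13.
Starting from "khqhviffb": after the first operation, "ffbkhqhvi"; after the second, "ssoxuduiv".
(Check on "qwlqvpiswhrtv": → "rtvqwlqvpiswh" → "egidjydicvfju" ✓)

ssoxuduiv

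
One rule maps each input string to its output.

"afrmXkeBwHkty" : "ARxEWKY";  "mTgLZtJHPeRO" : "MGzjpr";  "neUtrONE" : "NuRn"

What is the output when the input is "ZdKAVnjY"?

The transformation: flip the case of every letter, then keep every other character starting from the first (positions 1st, 3rd, 5th, ...).
Starting from "ZdKAVnjY": after the first operation, "zDkavNJy"; after the second, "zkvJ".

zkvJ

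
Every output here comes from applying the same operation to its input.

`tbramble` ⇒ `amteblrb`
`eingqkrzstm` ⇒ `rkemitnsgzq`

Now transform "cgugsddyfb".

Looking at the pairs, the operation is to take characters alternately from the front and the back (1st, last, 2nd, 2nd-last, ...), then move the last 2 characters to the front (rotate right by 2).
So "cgugsddyfb" becomes "sdcbgfuygd".

sdcbgfuygd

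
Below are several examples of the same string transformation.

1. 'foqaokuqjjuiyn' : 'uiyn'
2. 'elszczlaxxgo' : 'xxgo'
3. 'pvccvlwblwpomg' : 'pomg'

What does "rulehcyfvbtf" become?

Each output is the input with this applied: keep only the last 4 characters.
On "rulehcyfvbtf" that produces "vbtf".

vbtf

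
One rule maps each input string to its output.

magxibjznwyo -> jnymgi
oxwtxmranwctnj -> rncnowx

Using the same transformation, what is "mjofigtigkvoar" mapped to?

tgvamoi

The rule is to keep every other character starting from the first (positions 1st, 3rd, 5th, ...), then move the first 3 characters to the end (rotate left by 3).
Applying both steps to "mjofigtigkvoar": "moitgva", then "tgvamoi".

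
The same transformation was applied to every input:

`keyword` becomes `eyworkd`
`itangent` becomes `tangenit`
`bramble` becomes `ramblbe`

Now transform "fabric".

abrifc

Looking at the pairs, the operation is to swap the first and last characters, then move the first character to the end.
Applying both steps to "fabric": "cabrif", then "abrifc".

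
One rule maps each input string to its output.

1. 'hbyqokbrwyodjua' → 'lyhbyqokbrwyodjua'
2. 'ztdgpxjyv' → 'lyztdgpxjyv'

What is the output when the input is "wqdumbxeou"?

What's happening: prepend "ly".
For "wqdumbxeou" the result is "lywqdumbxeou".

lywqdumbxeou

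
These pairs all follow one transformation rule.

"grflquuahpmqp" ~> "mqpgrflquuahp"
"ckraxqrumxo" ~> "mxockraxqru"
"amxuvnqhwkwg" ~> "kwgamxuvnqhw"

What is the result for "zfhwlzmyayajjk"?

jjkzfhwlzmyaya

What's happening: move the last 3 characters to the front (rotate right by 3).
So "zfhwlzmyayajjk" becomes "jjkzfhwlzmyaya".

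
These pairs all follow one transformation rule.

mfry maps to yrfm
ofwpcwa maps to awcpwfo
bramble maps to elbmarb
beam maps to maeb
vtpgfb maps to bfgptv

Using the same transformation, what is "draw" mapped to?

ward

In each case the input is transformed by: reverse the string.
Applying that to "draw" gives "ward".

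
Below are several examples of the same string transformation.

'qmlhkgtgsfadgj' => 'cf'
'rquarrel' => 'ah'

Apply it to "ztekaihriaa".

ww

Each output is the input with this applied: shift every letter 4 places backward in the alphabet (wrapping around), then keep only the last 2 characters.
Starting from "ztekaihriaa": after the first operation, "vpagwedneww"; after the second, "ww".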